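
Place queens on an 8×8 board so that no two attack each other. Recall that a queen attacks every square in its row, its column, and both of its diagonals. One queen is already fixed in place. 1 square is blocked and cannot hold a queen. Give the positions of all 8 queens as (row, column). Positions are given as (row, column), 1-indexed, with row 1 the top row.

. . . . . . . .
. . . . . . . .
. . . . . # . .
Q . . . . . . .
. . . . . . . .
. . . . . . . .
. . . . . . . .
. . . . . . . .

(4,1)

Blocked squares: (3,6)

(1,6) (2,4) (3,7) (4,1) (5,3) (6,5) (7,2) (8,8)

Row 1: attacked by (4,1)→{1,4}. Safe: 2, 3, 5, 6, 7, 8. Place at column 6.
Row 2: attacked by (1,6)→{5,6,7}; (4,1)→{1,3}. Safe: 2, 4, 8. Place at column 4.
Row 3: attacked by (1,6)→{4,6,8}; (2,4)→{3,4,5}; (4,1)→{1,2}. Blocked: 6. Safe: 7. Place at column 7.
Row 5: attacked by (1,6)→{2,6}; (2,4)→{1,4,7}; (3,7)→{5,7}; (4,1)→{1,2}. Safe: 3, 8. Place at column 3.
Row 6: attacked by (1,6)→{1,6}; (2,4)→{4,8}; (3,7)→{4,7}; (4,1)→{1,3}; (5,3)→{2,3,4}. Safe: 5. Place at column 5.
Row 7: attacked by (1,6)→{6}; (2,4)→{4}; (3,7)→{3,7}; (4,1)→{1,4}; (5,3)→{1,3,5}; (6,5)→{4,5,6}. Safe: 2, 8. Place at column 2.
Row 8: attacked by (1,6)→{6}; (2,4)→{4}; (3,7)→{2,7}; (4,1)→{1,5}; (5,3)→{3,6}; (6,5)→{3,5,7}; (7,2)→{1,2,3}. Safe: 8. Place at column 8.
Columns [6, 4, 7, 1, 3, 5, 2, 8], r−c [-5, -2, -4, 3, 2, 1, 5, 0], r+c [7, 6, 10, 5, 8, 11, 9, 16] are all distinct, so no two queens attack.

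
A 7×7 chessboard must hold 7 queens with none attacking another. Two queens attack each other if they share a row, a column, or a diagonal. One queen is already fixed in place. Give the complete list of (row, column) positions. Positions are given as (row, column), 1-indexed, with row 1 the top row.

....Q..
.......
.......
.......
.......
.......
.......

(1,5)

Row 2: attacked by (1,5)→{4,5,6}. Safe: 1, 2, 3, 7. Place at column 1.
Row 3: attacked by (1,5)→{3,5,7}; (2,1)→{1,2}. Safe: 4, 6. Place at column 4.
Row 4: attacked by (1,5)→{2,5}; (2,1)→{1,3}; (3,4)→{3,4,5}. Safe: 6, 7. Place at column 7.
Row 5: attacked by (1,5)→{1,5}; (2,1)→{1,4}; (3,4)→{2,4,6}; (4,7)→{6,7}. Safe: 3. Place at column 3.
Row 6: attacked by (1,5)→{5}; (2,1)→{1,5}; (3,4)→{1,4,7}; (4,7)→{5,7}; (5,3)→{2,3,4}. Safe: 6. Place at column 6.
Row 7: attacked by (1,5)→{5}; (2,1)→{1,6}; (3,4)→{4}; (4,7)→{4,7}; (5,3)→{1,3,5}; (6,6)→{5,6,7}. Safe: 2. Place at column 2.
Columns [5, 1, 4, 7, 3, 6, 2], r−c [-4, 1, -1, -3, 2, 0, 5], r+c [6, 3, 7, 11, 8, 12, 9] are all distinct, so no two queens attack.

(1,5) (2,1) (3,4) (4,7) (5,3) (6,6) (7,2)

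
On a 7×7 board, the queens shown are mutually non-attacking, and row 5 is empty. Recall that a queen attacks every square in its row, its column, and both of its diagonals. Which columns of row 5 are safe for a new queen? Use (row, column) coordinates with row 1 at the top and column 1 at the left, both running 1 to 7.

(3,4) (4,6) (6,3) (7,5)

(3,4) attacks row 5 at column 4 and diagonals 2, 6.
(4,6) attacks row 5 at column 6 and diagonals 5, 7.
(6,3) attacks row 5 at column 3 and diagonals 2, 4.
(7,5) attacks row 5 at column 5 and diagonals 3, 7.
Attacked columns: {2, 3, 4, 5, 6, 7}. Safe: {1}.

columns 1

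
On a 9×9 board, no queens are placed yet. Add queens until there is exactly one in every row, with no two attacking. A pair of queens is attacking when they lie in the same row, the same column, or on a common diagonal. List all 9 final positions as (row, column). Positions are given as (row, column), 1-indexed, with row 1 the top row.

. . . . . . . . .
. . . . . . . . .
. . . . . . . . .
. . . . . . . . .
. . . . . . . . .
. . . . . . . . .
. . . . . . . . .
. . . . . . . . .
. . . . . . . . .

Row 1: Safe: 1, 2, 3, 4, 5, 6, 7, 8, 9. Place at column 6.
Row 2: attacked by (1,6)→{5,6,7}. Safe: 1, 2, 3, 4, 8, 9. Place at column 4.
Row 3: attacked by (1,6)→{4,6,8}; (2,4)→{3,4,5}. Safe: 1, 2, 7, 9. Place at column 7.
Row 4: attacked by (1,6)→{3,6,9}; (2,4)→{2,4,6}; (3,7)→{6,7,8}. Safe: 1, 5. Place at column 1.
Row 5: attacked by (1,6)→{2,6}; (2,4)→{1,4,7}; (3,7)→{5,7,9}; (4,1)→{1,2}. Safe: 3, 8. Place at column 3.
Row 6: attacked by (1,6)→{1,6}; (2,4)→{4,8}; (3,7)→{4,7}; (4,1)→{1,3}; (5,3)→{2,3,4}. Safe: 5, 9. Place at column 9.
Row 7: attacked by (1,6)→{6}; (2,4)→{4,9}; (3,7)→{3,7}; (4,1)→{1,4}; (5,3)→{1,3,5}; (6,9)→{8,9}. Safe: 2. Place at column 2.
Row 8: attacked by (1,6)→{6}; (2,4)→{4}; (3,7)→{2,7}; (4,1)→{1,5}; (5,3)→{3,6}; (6,9)→{7,9}; (7,2)→{1,2,3}. Safe: 8. Place at column 8.
Row 9: attacked by (1,6)→{6}; (2,4)→{4}; (3,7)→{1,7}; (4,1)→{1,6}; (5,3)→{3,7}; (6,9)→{6,9}; (7,2)→{2,4}; (8,8)→{7,8,9}. Safe: 5. Place at column 5.
Columns [6, 4, 7, 1, 3, 9, 2, 8, 5], r−c [-5, -2, -4, 3, 2, -3, 5, 0, 4], r+c [7, 6, 10, 5, 8, 15, 9, 16, 14] are all distinct, so no two queens attack.

(1,6) (2,4) (3,7) (4,1) (5,3) (6,9) (7,2) (8,8) (9,5)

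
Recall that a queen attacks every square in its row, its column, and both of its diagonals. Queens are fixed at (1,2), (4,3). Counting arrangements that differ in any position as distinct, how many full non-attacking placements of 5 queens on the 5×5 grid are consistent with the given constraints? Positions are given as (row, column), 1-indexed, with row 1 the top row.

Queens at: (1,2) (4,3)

1

Branch on row 2: col 4 → 1.
Sum: 1 = 1.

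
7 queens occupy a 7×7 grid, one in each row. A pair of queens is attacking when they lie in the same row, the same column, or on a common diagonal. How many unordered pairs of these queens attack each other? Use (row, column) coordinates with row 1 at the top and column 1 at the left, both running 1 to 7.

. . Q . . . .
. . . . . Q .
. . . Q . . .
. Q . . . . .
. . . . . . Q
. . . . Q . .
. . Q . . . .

2

Same column: (1,3)–(7,3) (column 3).
Same diagonal: (1,3)–(5,7) (|1−5| = |3−7| = 4).
Total attacking pairs: 2.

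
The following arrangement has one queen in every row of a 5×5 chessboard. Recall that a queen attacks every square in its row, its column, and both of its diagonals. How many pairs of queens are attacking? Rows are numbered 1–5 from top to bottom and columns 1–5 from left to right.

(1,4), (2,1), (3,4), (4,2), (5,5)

1

Same column: (1,4)–(3,4) (column 4).
Total attacking pairs: 1.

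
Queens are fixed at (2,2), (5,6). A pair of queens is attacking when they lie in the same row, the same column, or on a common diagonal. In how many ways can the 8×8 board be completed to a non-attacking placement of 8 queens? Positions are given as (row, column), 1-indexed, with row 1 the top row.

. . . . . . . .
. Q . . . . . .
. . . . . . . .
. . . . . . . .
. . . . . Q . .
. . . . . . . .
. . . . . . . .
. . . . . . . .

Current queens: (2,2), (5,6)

Branch on row 1: col 4 → 3; col 5 → 0; col 7 → 0; col 8 → 0.
Sum: 3 + 0 + 0 + 0 = 3.

3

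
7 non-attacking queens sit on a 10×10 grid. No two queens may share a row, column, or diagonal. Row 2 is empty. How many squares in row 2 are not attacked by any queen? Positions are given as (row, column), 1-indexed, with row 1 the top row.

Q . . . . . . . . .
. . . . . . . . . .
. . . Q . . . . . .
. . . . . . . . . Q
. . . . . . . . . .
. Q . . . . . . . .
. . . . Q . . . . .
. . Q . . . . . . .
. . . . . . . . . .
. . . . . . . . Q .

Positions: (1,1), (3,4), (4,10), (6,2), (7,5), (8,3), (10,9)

1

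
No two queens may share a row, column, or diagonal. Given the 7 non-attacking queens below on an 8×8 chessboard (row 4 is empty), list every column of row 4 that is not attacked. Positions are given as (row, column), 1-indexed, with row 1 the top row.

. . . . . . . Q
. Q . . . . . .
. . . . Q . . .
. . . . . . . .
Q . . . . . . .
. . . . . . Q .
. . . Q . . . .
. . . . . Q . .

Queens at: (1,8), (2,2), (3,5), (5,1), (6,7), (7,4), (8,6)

columns 3

(1,8) attacks row 4 at column 8 and diagonals 5.
(2,2) attacks row 4 at column 2 and diagonals 4.
(3,5) attacks row 4 at column 5 and diagonals 4, 6.
(5,1) attacks row 4 at column 1 and diagonals 2.
(6,7) attacks row 4 at column 7 and diagonals 5.
(7,4) attacks row 4 at column 4 and diagonals 1, 7.
(8,6) attacks row 4 at column 6 and diagonals 2.
Attacked columns: {1, 2, 4, 5, 6, 7, 8}. Safe: {3}.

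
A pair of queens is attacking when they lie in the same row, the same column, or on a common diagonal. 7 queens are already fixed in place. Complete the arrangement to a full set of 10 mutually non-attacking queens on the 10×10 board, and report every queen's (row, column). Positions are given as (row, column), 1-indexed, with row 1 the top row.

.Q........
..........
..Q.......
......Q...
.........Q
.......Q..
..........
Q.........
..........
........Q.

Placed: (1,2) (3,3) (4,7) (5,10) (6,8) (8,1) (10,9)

Row 2: attacked by (1,2)→{1,2,3}; (3,3)→{2,3,4}; (4,7)→{5,7,9}; (5,10)→{7,10}; (6,8)→{4,8}; (8,1)→{1,7}; (10,9)→{1,9}. Safe: 6. Place at column 6.
Row 7: attacked by (1,2)→{2,8}; (2,6)→{1,6}; (3,3)→{3,7}; (4,7)→{4,7,10}; (5,10)→{8,10}; (6,8)→{7,8,9}; (8,1)→{1,2}; (10,9)→{6,9}. Safe: 5. Place at column 5.
Row 9: attacked by (1,2)→{2,10}; (2,6)→{6}; (3,3)→{3,9}; (4,7)→{2,7}; (5,10)→{6,10}; (6,8)→{5,8}; (7,5)→{3,5,7}; (8,1)→{1,2}; (10,9)→{8,9,10}. Safe: 4. Place at column 4.
Columns [2, 6, 3, 7, 10, 8, 5, 1, 4, 9], r−c [-1, -4, 0, -3, -5, -2, 2, 7, 5, 1], r+c [3, 8, 6, 11, 15, 14, 12, 9, 13, 19] are all distinct, so no two queens attack.

(1,2) (2,6) (3,3) (4,7) (5,10) (6,8) (7,5) (8,1) (9,4) (10,9)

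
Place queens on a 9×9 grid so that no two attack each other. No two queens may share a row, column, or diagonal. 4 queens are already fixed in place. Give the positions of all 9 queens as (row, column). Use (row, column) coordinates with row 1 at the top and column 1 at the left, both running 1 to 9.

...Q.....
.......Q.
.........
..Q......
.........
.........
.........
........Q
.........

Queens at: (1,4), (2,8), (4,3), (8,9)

(1,4) (2,8) (3,5) (4,3) (5,1) (6,6) (7,2) (8,9) (9,7)

Row 3: attacked by (1,4)→{2,4,6}; (2,8)→{7,8,9}; (4,3)→{2,3,4}; (8,9)→{4,9}. Safe: 1, 5. Place at column 5.
Row 5: attacked by (1,4)→{4,8}; (2,8)→{5,8}; (3,5)→{3,5,7}; (4,3)→{2,3,4}; (8,9)→{6,9}. Safe: 1. Place at column 1.
Row 6: attacked by (1,4)→{4,9}; (2,8)→{4,8}; (3,5)→{2,5,8}; (4,3)→{1,3,5}; (5,1)→{1,2}; (8,9)→{7,9}. Safe: 6. Place at column 6.
Row 7: attacked by (1,4)→{4}; (2,8)→{3,8}; (3,5)→{1,5,9}; (4,3)→{3,6}; (5,1)→{1,3}; (6,6)→{5,6,7}; (8,9)→{8,9}. Safe: 2. Place at column 2.
Row 9: attacked by (1,4)→{4}; (2,8)→{1,8}; (3,5)→{5}; (4,3)→{3,8}; (5,1)→{1,5}; (6,6)→{3,6,9}; (7,2)→{2,4}; (8,9)→{8,9}. Safe: 7. Place at column 7.
Columns [4, 8, 5, 3, 1, 6, 2, 9, 7], r−c [-3, -6, -2, 1, 4, 0, 5, -1, 2], r+c [5, 10, 8, 7, 6, 12, 9, 17, 16] are all distinct, so no two queens attack.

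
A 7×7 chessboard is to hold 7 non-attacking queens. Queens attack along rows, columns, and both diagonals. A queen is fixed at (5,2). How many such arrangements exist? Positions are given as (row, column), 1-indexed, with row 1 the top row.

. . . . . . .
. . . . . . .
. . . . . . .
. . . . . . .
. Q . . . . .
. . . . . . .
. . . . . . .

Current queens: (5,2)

6

Branch on row 1: col 1 → 1; col 3 → 1; col 4 → 2; col 5 → 1; col 7 → 1.
Sum: 1 + 1 + 2 + 1 + 1 = 6.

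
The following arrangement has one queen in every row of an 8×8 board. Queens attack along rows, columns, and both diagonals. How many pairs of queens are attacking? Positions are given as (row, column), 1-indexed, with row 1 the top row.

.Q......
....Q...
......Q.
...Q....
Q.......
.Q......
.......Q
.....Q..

Same column: (1,2)–(6,2) (column 2).
Same diagonal: (1,2)–(7,8) (|1−7| = |2−8| = 6); (4,4)–(6,2) (|4−6| = |4−2| = 2); (5,1)–(6,2) (|5−6| = |1−2| = 1).
Total attacking pairs: 4.

4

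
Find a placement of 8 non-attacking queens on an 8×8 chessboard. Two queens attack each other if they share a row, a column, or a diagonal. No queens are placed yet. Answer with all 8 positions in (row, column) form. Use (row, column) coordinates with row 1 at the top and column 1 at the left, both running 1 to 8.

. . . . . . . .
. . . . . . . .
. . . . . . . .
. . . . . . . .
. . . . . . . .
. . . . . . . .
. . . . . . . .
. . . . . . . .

(1,3) (2,7) (3,2) (4,8) (5,5) (6,1) (7,4) (8,6)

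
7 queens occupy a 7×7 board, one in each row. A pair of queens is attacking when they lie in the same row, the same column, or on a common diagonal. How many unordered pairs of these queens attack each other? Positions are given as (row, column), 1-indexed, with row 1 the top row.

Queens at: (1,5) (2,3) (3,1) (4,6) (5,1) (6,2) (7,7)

3

Same column: (3,1)–(5,1) (column 1).
Same diagonal: (1,5)–(5,1) (|1−5| = |5−1| = 4); (5,1)–(6,2) (|5−6| = |1−2| = 1).
Total attacking pairs: 3.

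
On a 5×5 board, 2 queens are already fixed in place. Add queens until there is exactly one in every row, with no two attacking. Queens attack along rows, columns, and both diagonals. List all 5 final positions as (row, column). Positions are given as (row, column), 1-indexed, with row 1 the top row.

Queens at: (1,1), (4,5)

(1,1) (2,4) (3,2) (4,5) (5,3)

Row 2: attacked by (1,1)→{1,2}; (4,5)→{3,5}. Safe: 4. Place at column 4.
Row 3: attacked by (1,1)→{1,3}; (2,4)→{3,4,5}; (4,5)→{4,5}. Safe: 2. Place at column 2.
Row 5: attacked by (1,1)→{1,5}; (2,4)→{1,4}; (3,2)→{2,4}; (4,5)→{4,5}. Safe: 3. Place at column 3.
Columns [1, 4, 2, 5, 3], r−c [0, -2, 1, -1, 2], r+c [2, 6, 5, 9, 8] are all distinct, so no two queens attack.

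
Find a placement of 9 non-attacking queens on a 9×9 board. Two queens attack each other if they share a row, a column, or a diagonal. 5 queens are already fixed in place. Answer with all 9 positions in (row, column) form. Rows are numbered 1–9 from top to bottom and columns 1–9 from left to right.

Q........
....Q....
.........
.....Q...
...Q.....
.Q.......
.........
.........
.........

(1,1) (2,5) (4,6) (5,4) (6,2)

Row 3: attacked by (1,1)→{1,3}; (2,5)→{4,5,6}; (4,6)→{5,6,7}; (5,4)→{2,4,6}; (6,2)→{2,5}. Safe: 8, 9. Place at column 9.
Row 7: attacked by (1,1)→{1,7}; (2,5)→{5}; (3,9)→{5,9}; (4,6)→{3,6,9}; (5,4)→{2,4,6}; (6,2)→{1,2,3}. Safe: 8. Place at column 8.
Row 8: attacked by (1,1)→{1,8}; (2,5)→{5}; (3,9)→{4,9}; (4,6)→{2,6}; (5,4)→{1,4,7}; (6,2)→{2,4}; (7,8)→{7,8,9}. Safe: 3. Place at column 3.
Row 9: attacked by (1,1)→{1,9}; (2,5)→{5}; (3,9)→{3,9}; (4,6)→{1,6}; (5,4)→{4,8}; (6,2)→{2,5}; (7,8)→{6,8}; (8,3)→{2,3,4}. Safe: 7. Place at column 7.
Columns [1, 5, 9, 6, 4, 2, 8, 3, 7], r−c [0, -3, -6, -2, 1, 4, -1, 5, 2], r+c [2, 7, 12, 10, 9, 8, 15, 11, 16] are all distinct, so no two queens attack.

(1,1) (2,5) (3,9) (4,6) (5,4) (6,2) (7,8) (8,3) (9,7)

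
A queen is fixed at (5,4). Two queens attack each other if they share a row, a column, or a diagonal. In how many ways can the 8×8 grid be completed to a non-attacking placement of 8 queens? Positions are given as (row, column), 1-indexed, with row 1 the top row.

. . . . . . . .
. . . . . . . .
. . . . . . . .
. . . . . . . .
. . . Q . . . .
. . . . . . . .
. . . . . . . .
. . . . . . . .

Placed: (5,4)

Branch on row 1: col 1 → 0; col 2 → 1; col 3 → 3; col 5 → 1; col 6 → 3; col 7 → 0.
Sum: 0 + 1 + 3 + 1 + 3 + 0 = 8.

8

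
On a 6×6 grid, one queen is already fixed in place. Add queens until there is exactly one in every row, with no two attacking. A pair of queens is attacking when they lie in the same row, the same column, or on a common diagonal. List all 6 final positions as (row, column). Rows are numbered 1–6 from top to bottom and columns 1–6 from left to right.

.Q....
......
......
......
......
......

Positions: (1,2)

(1,2) (2,4) (3,6) (4,1) (5,3) (6,5)

Row 2: attacked by (1,2)→{1,2,3}. Safe: 4, 5, 6. Place at column 4.
Row 3: attacked by (1,2)→{2,4}; (2,4)→{3,4,5}. Safe: 1, 6. Place at column 6.
Row 4: attacked by (1,2)→{2,5}; (2,4)→{2,4,6}; (3,6)→{5,6}. Safe: 1, 3. Place at column 1.
Row 5: attacked by (1,2)→{2,6}; (2,4)→{1,4}; (3,6)→{4,6}; (4,1)→{1,2}. Safe: 3, 5. Place at column 3.
Row 6: attacked by (1,2)→{2}; (2,4)→{4}; (3,6)→{3,6}; (4,1)→{1,3}; (5,3)→{2,3,4}. Safe: 5. Place at column 5.
Columns [2, 4, 6, 1, 3, 5], r−c [-1, -2, -3, 3, 2, 1], r+c [3, 6, 9, 5, 8, 11] are all distinct, so no two queens attack.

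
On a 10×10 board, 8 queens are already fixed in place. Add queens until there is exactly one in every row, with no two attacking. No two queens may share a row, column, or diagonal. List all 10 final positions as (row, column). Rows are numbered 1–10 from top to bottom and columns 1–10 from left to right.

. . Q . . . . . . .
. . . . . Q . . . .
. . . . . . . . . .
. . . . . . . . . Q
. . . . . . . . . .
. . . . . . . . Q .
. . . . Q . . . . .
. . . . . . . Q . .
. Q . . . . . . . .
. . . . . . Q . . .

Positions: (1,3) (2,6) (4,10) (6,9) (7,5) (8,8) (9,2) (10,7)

(1,3) (2,6) (3,4) (4,10) (5,1) (6,9) (7,5) (8,8) (9,2) (10,7)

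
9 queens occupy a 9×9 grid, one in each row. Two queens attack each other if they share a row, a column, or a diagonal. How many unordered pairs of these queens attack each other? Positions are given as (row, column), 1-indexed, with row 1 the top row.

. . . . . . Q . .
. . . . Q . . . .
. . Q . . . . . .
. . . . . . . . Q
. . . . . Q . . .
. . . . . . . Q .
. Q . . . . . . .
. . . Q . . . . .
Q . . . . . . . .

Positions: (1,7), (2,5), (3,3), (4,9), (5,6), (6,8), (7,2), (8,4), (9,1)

0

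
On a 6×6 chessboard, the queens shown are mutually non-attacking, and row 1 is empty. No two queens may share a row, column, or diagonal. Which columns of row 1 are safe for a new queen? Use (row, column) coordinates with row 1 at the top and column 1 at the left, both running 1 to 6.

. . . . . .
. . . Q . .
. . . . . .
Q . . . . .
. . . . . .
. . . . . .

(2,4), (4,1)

columns 2, 6

(2,4) attacks row 1 at column 4 and diagonals 3, 5.
(4,1) attacks row 1 at column 1 and diagonals 4.
Attacked columns: {1, 3, 4, 5}. Safe: {2, 6}.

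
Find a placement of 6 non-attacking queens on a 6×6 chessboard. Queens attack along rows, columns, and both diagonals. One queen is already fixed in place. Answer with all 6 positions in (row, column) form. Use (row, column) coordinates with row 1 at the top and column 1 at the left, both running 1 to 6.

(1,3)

Row 2: attacked by (1,3)→{2,3,4}. Safe: 1, 5, 6. Place at column 6.
Row 3: attacked by (1,3)→{1,3,5}; (2,6)→{5,6}. Safe: 2, 4. Place at column 2.
Row 4: attacked by (1,3)→{3,6}; (2,6)→{4,6}; (3,2)→{1,2,3}. Safe: 5. Place at column 5.
Row 5: attacked by (1,3)→{3}; (2,6)→{3,6}; (3,2)→{2,4}; (4,5)→{4,5,6}. Safe: 1. Place at column 1.
Row 6: attacked by (1,3)→{3}; (2,6)→{2,6}; (3,2)→{2,5}; (4,5)→{3,5}; (5,1)→{1,2}. Safe: 4. Place at column 4.
Columns [3, 6, 2, 5, 1, 4], r−c [-2, -4, 1, -1, 4, 2], r+c [4, 8, 5, 9, 6, 10] are all distinct, so no two queens attack.

(1,3) (2,6) (3,2) (4,5) (5,1) (6,4)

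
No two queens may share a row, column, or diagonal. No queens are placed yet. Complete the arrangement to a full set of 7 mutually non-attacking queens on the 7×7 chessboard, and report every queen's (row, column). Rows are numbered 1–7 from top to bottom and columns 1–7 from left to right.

Row 1: Safe: 1, 2, 3, 4, 5, 6, 7. Place at column 2.
Row 2: attacked by (1,2)→{1,2,3}. Safe: 4, 5, 6, 7. Place at column 4.
Row 3: attacked by (1,2)→{2,4}; (2,4)→{3,4,5}. Safe: 1, 6, 7. Place at column 1.
Row 4: attacked by (1,2)→{2,5}; (2,4)→{2,4,6}; (3,1)→{1,2}. Safe: 3, 7. Place at column 7.
Row 5: attacked by (1,2)→{2,6}; (2,4)→{1,4,7}; (3,1)→{1,3}; (4,7)→{6,7}. Safe: 5. Place at column 5.
Row 6: attacked by (1,2)→{2,7}; (2,4)→{4}; (3,1)→{1,4}; (4,7)→{5,7}; (5,5)→{4,5,6}. Safe: 3. Place at column 3.
Row 7: attacked by (1,2)→{2}; (2,4)→{4}; (3,1)→{1,5}; (4,7)→{4,7}; (5,5)→{3,5,7}; (6,3)→{2,3,4}. Safe: 6. Place at column 6.
Columns [2, 4, 1, 7, 5, 3, 6], r−c [-1, -2, 2, -3, 0, 3, 1], r+c [3, 6, 4, 11, 10, 9, 13] are all distinct, so no two queens attack.

(1,2) (2,4) (3,1) (4,7) (5,5) (6,3) (7,6)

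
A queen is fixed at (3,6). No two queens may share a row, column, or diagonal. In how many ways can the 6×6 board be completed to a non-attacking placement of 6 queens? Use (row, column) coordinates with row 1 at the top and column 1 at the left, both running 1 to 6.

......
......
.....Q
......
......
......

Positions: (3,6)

Branch on row 1: col 1 → 0; col 2 → 1; col 3 → 0; col 5 → 0.
Sum: 0 + 1 + 0 + 0 = 1.

1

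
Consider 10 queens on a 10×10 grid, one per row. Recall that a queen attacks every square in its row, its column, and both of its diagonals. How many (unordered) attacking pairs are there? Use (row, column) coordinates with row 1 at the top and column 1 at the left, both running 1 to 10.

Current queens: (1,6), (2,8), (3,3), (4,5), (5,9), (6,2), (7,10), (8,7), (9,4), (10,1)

All columns are distinct and no two queens satisfy |Δrow| = |Δcol|, so no pair attacks.

0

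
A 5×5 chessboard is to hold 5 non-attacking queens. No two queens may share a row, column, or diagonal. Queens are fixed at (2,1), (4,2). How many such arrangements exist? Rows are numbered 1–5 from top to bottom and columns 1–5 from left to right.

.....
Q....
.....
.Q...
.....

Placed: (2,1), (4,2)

Branch on row 1: col 3 → 1; col 4 → 0.
Sum: 1 + 0 = 1.

1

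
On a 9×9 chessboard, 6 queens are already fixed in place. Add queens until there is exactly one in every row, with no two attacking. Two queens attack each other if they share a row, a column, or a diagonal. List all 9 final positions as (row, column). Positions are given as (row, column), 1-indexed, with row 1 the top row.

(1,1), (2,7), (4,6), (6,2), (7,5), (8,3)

(1,1) (2,7) (3,4) (4,6) (5,9) (6,2) (7,5) (8,3) (9,8)

Row 3: attacked by (1,1)→{1,3}; (2,7)→{6,7,8}; (4,6)→{5,6,7}; (6,2)→{2,5}; (7,5)→{1,5,9}; (8,3)→{3,8}. Safe: 4. Place at column 4.
Row 5: attacked by (1,1)→{1,5}; (2,7)→{4,7}; (3,4)→{2,4,6}; (4,6)→{5,6,7}; (6,2)→{1,2,3}; (7,5)→{3,5,7}; (8,3)→{3,6}. Safe: 8, 9. Place at column 9.
Row 9: attacked by (1,1)→{1,9}; (2,7)→{7}; (3,4)→{4}; (4,6)→{1,6}; (5,9)→{5,9}; (6,2)→{2,5}; (7,5)→{3,5,7}; (8,3)→{2,3,4}. Safe: 8. Place at column 8.
Columns [1, 7, 4, 6, 9, 2, 5, 3, 8], r−c [0, -5, -1, -2, -4, 4, 2, 5, 1], r+c [2, 9, 7, 10, 14, 8, 12, 11, 17] are all distinct, so no two queens attack.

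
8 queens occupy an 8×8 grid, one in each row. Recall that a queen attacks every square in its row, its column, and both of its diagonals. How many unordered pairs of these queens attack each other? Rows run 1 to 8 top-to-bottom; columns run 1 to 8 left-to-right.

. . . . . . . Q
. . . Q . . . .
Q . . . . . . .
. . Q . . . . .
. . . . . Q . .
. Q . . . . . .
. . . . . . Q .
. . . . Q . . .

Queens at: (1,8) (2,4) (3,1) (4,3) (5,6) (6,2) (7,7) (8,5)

All columns are distinct and no two queens satisfy |Δrow| = |Δcol|, so no pair attacks.

0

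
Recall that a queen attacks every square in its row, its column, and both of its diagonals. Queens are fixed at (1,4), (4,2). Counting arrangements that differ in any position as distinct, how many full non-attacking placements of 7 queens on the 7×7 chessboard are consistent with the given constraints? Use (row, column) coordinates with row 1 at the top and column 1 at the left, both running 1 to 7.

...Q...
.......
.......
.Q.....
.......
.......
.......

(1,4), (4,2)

2

Branch on row 2: col 1 → 1; col 6 → 0; col 7 → 1.
Sum: 1 + 0 + 1 = 2.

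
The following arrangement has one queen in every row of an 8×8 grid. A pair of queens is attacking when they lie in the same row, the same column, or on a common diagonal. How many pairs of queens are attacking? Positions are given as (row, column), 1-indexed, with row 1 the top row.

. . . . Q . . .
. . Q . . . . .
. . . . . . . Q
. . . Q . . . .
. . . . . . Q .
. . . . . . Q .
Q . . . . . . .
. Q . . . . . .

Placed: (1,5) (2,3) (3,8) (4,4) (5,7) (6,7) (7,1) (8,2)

4

Same column: (5,7)–(6,7) (column 7).
Same diagonal: (2,3)–(6,7) (|2−6| = |3−7| = 4); (4,4)–(7,1) (|4−7| = |4−1| = 3); (7,1)–(8,2) (|7−8| = |1−2| = 1).
Total attacking pairs: 4.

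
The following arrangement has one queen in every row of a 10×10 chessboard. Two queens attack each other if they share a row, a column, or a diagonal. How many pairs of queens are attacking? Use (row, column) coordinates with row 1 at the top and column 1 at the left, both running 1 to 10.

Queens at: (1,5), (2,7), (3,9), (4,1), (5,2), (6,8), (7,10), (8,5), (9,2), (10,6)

5

Same column: (1,5)–(8,5) (column 5); (5,2)–(9,2) (column 2).
Same diagonal: (4,1)–(5,2) (|4−5| = |1−2| = 1); (4,1)–(8,5) (|4−8| = |1−5| = 4); (5,2)–(8,5) (|5−8| = |2−5| = 3).
Total attacking pairs: 5.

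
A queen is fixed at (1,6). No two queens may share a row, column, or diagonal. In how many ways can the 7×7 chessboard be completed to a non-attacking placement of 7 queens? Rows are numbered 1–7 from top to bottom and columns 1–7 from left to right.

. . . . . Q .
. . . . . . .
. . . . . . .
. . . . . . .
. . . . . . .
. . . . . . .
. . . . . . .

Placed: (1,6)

7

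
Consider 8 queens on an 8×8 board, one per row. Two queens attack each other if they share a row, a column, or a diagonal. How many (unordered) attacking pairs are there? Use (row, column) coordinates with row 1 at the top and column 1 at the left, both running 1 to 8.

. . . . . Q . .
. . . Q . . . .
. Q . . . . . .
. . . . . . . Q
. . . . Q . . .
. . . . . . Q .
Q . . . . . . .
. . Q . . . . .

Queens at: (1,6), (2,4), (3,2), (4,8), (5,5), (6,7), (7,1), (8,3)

0

All columns are distinct and no two queens satisfy |Δrow| = |Δcol|, so no pair attacks.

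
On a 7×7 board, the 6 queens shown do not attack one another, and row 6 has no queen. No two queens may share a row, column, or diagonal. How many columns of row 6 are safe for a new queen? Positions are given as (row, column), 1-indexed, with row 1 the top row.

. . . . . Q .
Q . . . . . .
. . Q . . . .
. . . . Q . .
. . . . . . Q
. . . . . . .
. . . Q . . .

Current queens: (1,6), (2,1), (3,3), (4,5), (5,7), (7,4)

1

(1,6) attacks row 6 at column 6 and diagonals 1.
(2,1) attacks row 6 at column 1 and diagonals 5.
(3,3) attacks row 6 at column 3 and diagonals 6.
(4,5) attacks row 6 at column 5 and diagonals 3, 7.
(5,7) attacks row 6 at column 7 and diagonals 6.
(7,4) attacks row 6 at column 4 and diagonals 3, 5.
Attacked columns: {1, 3, 4, 5, 6, 7}. Safe: {2}.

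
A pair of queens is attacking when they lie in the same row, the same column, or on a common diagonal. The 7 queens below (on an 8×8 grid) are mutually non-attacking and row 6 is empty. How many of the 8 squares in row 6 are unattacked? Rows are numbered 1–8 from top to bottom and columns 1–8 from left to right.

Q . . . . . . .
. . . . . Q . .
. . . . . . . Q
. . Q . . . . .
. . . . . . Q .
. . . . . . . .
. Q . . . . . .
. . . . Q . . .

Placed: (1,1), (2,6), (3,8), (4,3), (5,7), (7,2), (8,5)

1

(1,1) attacks row 6 at column 1 and diagonals 6.
(2,6) attacks row 6 at column 6 and diagonals 2.
(3,8) attacks row 6 at column 8 and diagonals 5.
(4,3) attacks row 6 at column 3 and diagonals 1, 5.
(5,7) attacks row 6 at column 7 and diagonals 6, 8.
(7,2) attacks row 6 at column 2 and diagonals 1, 3.
(8,5) attacks row 6 at column 5 and diagonals 3, 7.
Attacked columns: {1, 2, 3, 5, 6, 7, 8}. Safe: {4}.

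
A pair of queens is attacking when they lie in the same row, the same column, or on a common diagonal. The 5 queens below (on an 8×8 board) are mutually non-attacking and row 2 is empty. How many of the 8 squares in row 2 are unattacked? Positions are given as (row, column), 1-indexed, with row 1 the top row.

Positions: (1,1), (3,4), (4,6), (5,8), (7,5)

(1,1) attacks row 2 at column 1 and diagonals 2.
(3,4) attacks row 2 at column 4 and diagonals 3, 5.
(4,6) attacks row 2 at column 6 and diagonals 4, 8.
(5,8) attacks row 2 at column 8 and diagonals 5.
(7,5) attacks row 2 at column 5.
Attacked columns: {1, 2, 3, 4, 5, 6, 8}. Safe: {7}.

1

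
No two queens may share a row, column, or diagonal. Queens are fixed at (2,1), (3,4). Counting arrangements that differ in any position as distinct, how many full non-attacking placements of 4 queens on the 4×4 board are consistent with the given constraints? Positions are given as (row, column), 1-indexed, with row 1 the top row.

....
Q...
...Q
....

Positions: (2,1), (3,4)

Branch on row 1: col 3 → 1.
Sum: 1 = 1.

1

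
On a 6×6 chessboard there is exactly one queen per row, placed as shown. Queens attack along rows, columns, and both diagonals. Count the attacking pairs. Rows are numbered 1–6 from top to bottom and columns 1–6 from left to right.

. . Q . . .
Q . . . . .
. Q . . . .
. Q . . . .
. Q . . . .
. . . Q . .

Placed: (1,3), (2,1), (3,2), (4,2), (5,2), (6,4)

5

Same column: (3,2)–(4,2) (column 2); (3,2)–(5,2) (column 2); (4,2)–(5,2) (column 2).
Same diagonal: (2,1)–(3,2) (|2−3| = |1−2| = 1); (4,2)–(6,4) (|4−6| = |2−4| = 2).
Total attacking pairs: 5.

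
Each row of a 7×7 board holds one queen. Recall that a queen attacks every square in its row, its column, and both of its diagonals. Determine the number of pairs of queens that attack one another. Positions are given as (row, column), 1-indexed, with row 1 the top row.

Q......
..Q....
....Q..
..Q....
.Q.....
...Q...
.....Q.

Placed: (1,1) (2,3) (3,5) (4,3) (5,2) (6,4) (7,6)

Same column: (2,3)–(4,3) (column 3).
Same diagonal: (4,3)–(5,2) (|4−5| = |3−2| = 1); (4,3)–(7,6) (|4−7| = |3−6| = 3).
Total attacking pairs: 3.

3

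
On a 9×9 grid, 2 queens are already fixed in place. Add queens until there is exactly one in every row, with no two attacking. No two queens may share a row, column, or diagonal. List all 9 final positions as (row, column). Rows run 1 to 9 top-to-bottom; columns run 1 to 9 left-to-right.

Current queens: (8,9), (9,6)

Row 1: attacked by (8,9)→{2,9}; (9,6)→{6}. Safe: 1, 3, 4, 5, 7, 8. Place at column 3.
Row 2: attacked by (1,3)→{2,3,4}; (8,9)→{3,9}; (9,6)→{6}. Safe: 1, 5, 7, 8. Place at column 7.
Row 3: attacked by (1,3)→{1,3,5}; (2,7)→{6,7,8}; (8,9)→{4,9}; (9,6)→{6}. Safe: 2. Place at column 2.
Row 4: attacked by (1,3)→{3,6}; (2,7)→{5,7,9}; (3,2)→{1,2,3}; (8,9)→{5,9}; (9,6)→{1,6}. Safe: 4, 8. Place at column 4.
Row 5: attacked by (1,3)→{3,7}; (2,7)→{4,7}; (3,2)→{2,4}; (4,4)→{3,4,5}; (8,9)→{6,9}; (9,6)→{2,6}. Safe: 1, 8. Place at column 8.
Row 6: attacked by (1,3)→{3,8}; (2,7)→{3,7}; (3,2)→{2,5}; (4,4)→{2,4,6}; (5,8)→{7,8,9}; (8,9)→{7,9}; (9,6)→{3,6,9}. Safe: 1. Place at column 1.
Row 7: attacked by (1,3)→{3,9}; (2,7)→{2,7}; (3,2)→{2,6}; (4,4)→{1,4,7}; (5,8)→{6,8}; (6,1)→{1,2}; (8,9)→{8,9}; (9,6)→{4,6,8}. Safe: 5. Place at column 5.
Columns [3, 7, 2, 4, 8, 1, 5, 9, 6], r−c [-2, -5, 1, 0, -3, 5, 2, -1, 3], r+c [4, 9, 5, 8, 13, 7, 12, 17, 15] are all distinct, so no two queens attack.

(1,3) (2,7) (3,2) (4,4) (5,8) (6,1) (7,5) (8,9) (9,6)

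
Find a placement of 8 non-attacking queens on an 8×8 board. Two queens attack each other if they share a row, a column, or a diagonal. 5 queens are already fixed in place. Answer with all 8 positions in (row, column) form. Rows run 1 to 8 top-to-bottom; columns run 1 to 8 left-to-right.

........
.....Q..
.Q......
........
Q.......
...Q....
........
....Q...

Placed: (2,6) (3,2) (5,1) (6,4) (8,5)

Row 1: attacked by (2,6)→{5,6,7}; (3,2)→{2,4}; (5,1)→{1,5}; (6,4)→{4}; (8,5)→{5}. Safe: 3, 8. Place at column 3.
Row 4: attacked by (1,3)→{3,6}; (2,6)→{4,6,8}; (3,2)→{1,2,3}; (5,1)→{1,2}; (6,4)→{2,4,6}; (8,5)→{1,5}. Safe: 7. Place at column 7.
Row 7: attacked by (1,3)→{3}; (2,6)→{1,6}; (3,2)→{2,6}; (4,7)→{4,7}; (5,1)→{1,3}; (6,4)→{3,4,5}; (8,5)→{4,5,6}. Safe: 8. Place at column 8.
Columns [3, 6, 2, 7, 1, 4, 8, 5], r−c [-2, -4, 1, -3, 4, 2, -1, 3], r+c [4, 8, 5, 11, 6, 10, 15, 13] are all distinct, so no two queens attack.

(1,3) (2,6) (3,2) (4,7) (5,1) (6,4) (7,8) (8,5)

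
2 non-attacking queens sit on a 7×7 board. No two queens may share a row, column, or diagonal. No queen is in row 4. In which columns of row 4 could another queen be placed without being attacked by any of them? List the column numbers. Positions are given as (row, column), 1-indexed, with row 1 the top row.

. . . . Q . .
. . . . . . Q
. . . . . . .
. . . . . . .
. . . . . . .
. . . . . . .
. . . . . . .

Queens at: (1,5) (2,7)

(1,5) attacks row 4 at column 5 and diagonals 2.
(2,7) attacks row 4 at column 7 and diagonals 5.
Attacked columns: {2, 5, 7}. Safe: {1, 3, 4, 6}.

columns 1, 3, 4, 6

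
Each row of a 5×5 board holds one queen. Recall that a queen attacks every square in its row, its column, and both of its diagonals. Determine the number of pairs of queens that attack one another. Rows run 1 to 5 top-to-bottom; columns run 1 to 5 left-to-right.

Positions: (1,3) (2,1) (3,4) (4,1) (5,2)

3

Same column: (2,1)–(4,1) (column 1).
Same diagonal: (3,4)–(5,2) (|3−5| = |4−2| = 2); (4,1)–(5,2) (|4−5| = |1−2| = 1).
Total attacking pairs: 3.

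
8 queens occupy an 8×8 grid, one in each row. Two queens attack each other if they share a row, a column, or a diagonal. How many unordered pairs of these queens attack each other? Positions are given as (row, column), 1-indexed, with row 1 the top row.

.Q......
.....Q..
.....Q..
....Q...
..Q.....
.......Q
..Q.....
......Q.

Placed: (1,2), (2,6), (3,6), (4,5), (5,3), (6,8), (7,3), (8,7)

Same column: (2,6)–(3,6) (column 6); (5,3)–(7,3) (column 3).
Same diagonal: (1,2)–(4,5) (|1−4| = |2−5| = 3); (2,6)–(5,3) (|2−5| = |6−3| = 3); (3,6)–(4,5) (|3−4| = |6−5| = 1).
Total attacking pairs: 5.

5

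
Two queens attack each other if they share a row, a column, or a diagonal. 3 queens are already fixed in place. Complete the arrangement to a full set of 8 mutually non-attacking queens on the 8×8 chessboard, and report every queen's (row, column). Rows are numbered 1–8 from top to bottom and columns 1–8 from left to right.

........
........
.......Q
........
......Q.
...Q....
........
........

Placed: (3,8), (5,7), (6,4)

Row 1: attacked by (3,8)→{6,8}; (5,7)→{3,7}; (6,4)→{4}. Safe: 1, 2, 5. Place at column 1.
Row 2: attacked by (1,1)→{1,2}; (3,8)→{7,8}; (5,7)→{4,7}; (6,4)→{4,8}. Safe: 3, 5, 6. Place at column 6.
Row 4: attacked by (1,1)→{1,4}; (2,6)→{4,6,8}; (3,8)→{7,8}; (5,7)→{6,7,8}; (6,4)→{2,4,6}. Safe: 3, 5. Place at column 3.
Row 7: attacked by (1,1)→{1,7}; (2,6)→{1,6}; (3,8)→{4,8}; (4,3)→{3,6}; (5,7)→{5,7}; (6,4)→{3,4,5}. Safe: 2. Place at column 2.
Row 8: attacked by (1,1)→{1,8}; (2,6)→{6}; (3,8)→{3,8}; (4,3)→{3,7}; (5,7)→{4,7}; (6,4)→{2,4,6}; (7,2)→{1,2,3}. Safe: 5. Place at column 5.
Columns [1, 6, 8, 3, 7, 4, 2, 5], r−c [0, -4, -5, 1, -2, 2, 5, 3], r+c [2, 8, 11, 7, 12, 10, 9, 13] are all distinct, so no two queens attack.

(1,1) (2,6) (3,8) (4,3) (5,7) (6,4) (7,2) (8,5)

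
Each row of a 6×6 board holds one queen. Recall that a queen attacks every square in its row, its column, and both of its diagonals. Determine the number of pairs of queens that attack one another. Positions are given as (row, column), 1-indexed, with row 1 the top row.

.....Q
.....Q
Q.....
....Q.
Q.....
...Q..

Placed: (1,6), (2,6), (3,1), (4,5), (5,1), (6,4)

Same column: (1,6)–(2,6) (column 6); (3,1)–(5,1) (column 1).
Same diagonal: (3,1)–(6,4) (|3−6| = |1−4| = 3).
Total attacking pairs: 3.

3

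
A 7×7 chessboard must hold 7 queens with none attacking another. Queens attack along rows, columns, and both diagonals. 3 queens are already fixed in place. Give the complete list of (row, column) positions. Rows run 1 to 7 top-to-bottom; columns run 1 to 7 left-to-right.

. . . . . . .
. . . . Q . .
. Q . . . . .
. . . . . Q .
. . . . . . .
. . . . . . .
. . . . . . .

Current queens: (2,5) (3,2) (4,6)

Row 1: attacked by (2,5)→{4,5,6}; (3,2)→{2,4}; (4,6)→{3,6}. Safe: 1, 7. Place at column 1.
Row 5: attacked by (1,1)→{1,5}; (2,5)→{2,5}; (3,2)→{2,4}; (4,6)→{5,6,7}. Safe: 3. Place at column 3.
Row 6: attacked by (1,1)→{1,6}; (2,5)→{1,5}; (3,2)→{2,5}; (4,6)→{4,6}; (5,3)→{2,3,4}. Safe: 7. Place at column 7.
Row 7: attacked by (1,1)→{1,7}; (2,5)→{5}; (3,2)→{2,6}; (4,6)→{3,6}; (5,3)→{1,3,5}; (6,7)→{6,7}. Safe: 4. Place at column 4.
Columns [1, 5, 2, 6, 3, 7, 4], r−c [0, -3, 1, -2, 2, -1, 3], r+c [2, 7, 5, 10, 8, 13, 11] are all distinct, so no two queens attack.

(1,1) (2,5) (3,2) (4,6) (5,3) (6,7) (7,4)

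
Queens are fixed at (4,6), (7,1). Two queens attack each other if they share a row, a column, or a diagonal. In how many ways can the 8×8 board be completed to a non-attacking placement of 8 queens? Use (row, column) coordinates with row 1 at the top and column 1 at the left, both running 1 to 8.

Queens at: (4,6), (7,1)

2

Branch on row 1: col 2 → 1; col 4 → 0; col 5 → 1; col 8 → 0.
Sum: 1 + 0 + 1 + 0 = 2.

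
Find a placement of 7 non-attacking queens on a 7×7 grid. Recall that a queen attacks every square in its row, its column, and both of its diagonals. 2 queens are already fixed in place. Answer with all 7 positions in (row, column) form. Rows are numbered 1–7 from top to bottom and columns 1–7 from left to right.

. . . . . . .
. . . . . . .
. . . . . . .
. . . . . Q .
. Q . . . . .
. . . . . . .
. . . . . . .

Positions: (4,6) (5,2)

(1,4) (2,7) (3,3) (4,6) (5,2) (6,5) (7,1)

Row 1: attacked by (4,6)→{3,6}; (5,2)→{2,6}. Safe: 1, 4, 5, 7. Place at column 4.
Row 2: attacked by (1,4)→{3,4,5}; (4,6)→{4,6}; (5,2)→{2,5}. Safe: 1, 7. Place at column 7.
Row 3: attacked by (1,4)→{2,4,6}; (2,7)→{6,7}; (4,6)→{5,6,7}; (5,2)→{2,4}. Safe: 1, 3. Place at column 3.
Row 6: attacked by (1,4)→{4}; (2,7)→{3,7}; (3,3)→{3,6}; (4,6)→{4,6}; (5,2)→{1,2,3}. Safe: 5. Place at column 5.
Row 7: attacked by (1,4)→{4}; (2,7)→{2,7}; (3,3)→{3,7}; (4,6)→{3,6}; (5,2)→{2,4}; (6,5)→{4,5,6}. Safe: 1. Place at column 1.
Columns [4, 7, 3, 6, 2, 5, 1], r−c [-3, -5, 0, -2, 3, 1, 6], r+c [5, 9, 6, 10, 7, 11, 8] are all distinct, so no two queens attack.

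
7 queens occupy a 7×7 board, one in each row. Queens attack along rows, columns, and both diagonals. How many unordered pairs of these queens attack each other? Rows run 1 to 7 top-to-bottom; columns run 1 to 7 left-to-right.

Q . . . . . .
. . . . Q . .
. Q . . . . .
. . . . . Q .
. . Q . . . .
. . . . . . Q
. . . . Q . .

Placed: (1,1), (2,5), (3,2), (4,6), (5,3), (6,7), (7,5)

Same column: (2,5)–(7,5) (column 5).
Same diagonal: (5,3)–(7,5) (|5−7| = |3−5| = 2).
Total attacking pairs: 2.

2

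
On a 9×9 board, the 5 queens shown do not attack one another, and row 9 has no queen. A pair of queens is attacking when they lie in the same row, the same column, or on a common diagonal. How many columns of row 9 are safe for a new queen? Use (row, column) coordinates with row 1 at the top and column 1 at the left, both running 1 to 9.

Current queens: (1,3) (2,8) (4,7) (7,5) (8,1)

3

(1,3) attacks row 9 at column 3.
(2,8) attacks row 9 at column 8 and diagonals 1.
(4,7) attacks row 9 at column 7 and diagonals 2.
(7,5) attacks row 9 at column 5 and diagonals 3, 7.
(8,1) attacks row 9 at column 1 and diagonals 2.
Attacked columns: {1, 2, 3, 5, 7, 8}. Safe: {4, 6, 9}.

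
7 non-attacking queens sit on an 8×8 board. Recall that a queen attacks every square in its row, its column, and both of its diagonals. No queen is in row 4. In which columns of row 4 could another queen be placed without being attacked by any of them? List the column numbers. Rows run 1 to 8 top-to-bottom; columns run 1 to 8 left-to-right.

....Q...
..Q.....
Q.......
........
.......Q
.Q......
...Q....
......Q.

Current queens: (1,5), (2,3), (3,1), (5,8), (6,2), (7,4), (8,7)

columns 6

(1,5) attacks row 4 at column 5 and diagonals 2, 8.
(2,3) attacks row 4 at column 3 and diagonals 1, 5.
(3,1) attacks row 4 at column 1 and diagonals 2.
(5,8) attacks row 4 at column 8 and diagonals 7.
(6,2) attacks row 4 at column 2 and diagonals 4.
(7,4) attacks row 4 at column 4 and diagonals 1, 7.
(8,7) attacks row 4 at column 7 and diagonals 3.
Attacked columns: {1, 2, 3, 4, 5, 7, 8}. Safe: {6}.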